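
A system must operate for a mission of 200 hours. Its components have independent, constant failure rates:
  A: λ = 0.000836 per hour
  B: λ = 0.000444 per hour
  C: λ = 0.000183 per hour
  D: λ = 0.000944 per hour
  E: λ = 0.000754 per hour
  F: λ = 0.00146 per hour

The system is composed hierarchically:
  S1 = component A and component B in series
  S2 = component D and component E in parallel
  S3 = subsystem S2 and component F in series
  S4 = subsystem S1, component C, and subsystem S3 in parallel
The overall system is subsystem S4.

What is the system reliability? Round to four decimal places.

R(A) = exp(−0.000836 × 200) = 0.846030
R(B) = exp(−0.000444 × 200) = 0.915029
R(C) = exp(−0.000183 × 200) = 0.964062
R(D) = exp(−0.000944 × 200) = 0.827952
R(E) = exp(−0.000754 × 200) = 0.860020
R(F) = exp(−0.00146 × 200) = 0.746769
Series (A and B): 0.846030 × 0.915029 = 0.774142
Parallel (D and E): 1 − (1 − 0.827952)(1 − 0.860020) = 0.975917
Series ([0.975917] and F): 0.975917 × 0.746769 = 0.728785
Parallel ([0.774142], C, and [0.728785]): 1 − (1 − 0.774142)(1 − 0.964062)(1 − 0.728785) = 0.9978

0.9978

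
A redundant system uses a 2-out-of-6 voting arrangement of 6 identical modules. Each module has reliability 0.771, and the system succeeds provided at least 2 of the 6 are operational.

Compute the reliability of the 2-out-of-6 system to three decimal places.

R = Σ_{i=2}^{6} C(6,i) p^i (1−p)^{6−i} with p = 0.771
C(6,2)·0.771^2·0.229^4 = 0.02452
C(6,3)·0.771^3·0.229^3 = 0.11008
C(6,4)·0.771^4·0.229^2 = 0.27796
C(6,5)·0.771^5·0.229^1 = 0.37433
C(6,6)·0.771^6·0.229^0 = 0.21005
Sum = 0.997

0.997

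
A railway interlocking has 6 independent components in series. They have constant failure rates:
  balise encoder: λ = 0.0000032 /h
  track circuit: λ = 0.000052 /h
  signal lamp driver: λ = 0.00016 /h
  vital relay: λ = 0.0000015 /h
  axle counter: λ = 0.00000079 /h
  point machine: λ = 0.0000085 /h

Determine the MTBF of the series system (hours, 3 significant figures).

Series of exponential components: λ_sys = Σ λ_i
λ_sys = 0.0000032 + 0.000052 + 0.00016 + 0.0000015 + 0.00000079 + 0.0000085 = 2.2599e-04 /h
MTBF = 1 / λ_sys = 4420 h

4420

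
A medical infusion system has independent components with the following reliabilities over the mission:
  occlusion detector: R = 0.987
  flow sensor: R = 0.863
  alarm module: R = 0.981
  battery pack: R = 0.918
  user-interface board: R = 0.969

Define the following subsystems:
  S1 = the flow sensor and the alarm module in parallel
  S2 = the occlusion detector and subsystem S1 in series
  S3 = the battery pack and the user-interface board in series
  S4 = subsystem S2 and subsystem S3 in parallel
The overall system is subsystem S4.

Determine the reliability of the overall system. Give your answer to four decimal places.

Parallel (flow sensor and alarm module): 1 − (1 − 0.863000)(1 − 0.981000) = 0.997397
Series (occlusion detector and [0.997397]): 0.987000 × 0.997397 = 0.984431
Series (battery pack and user-interface board): 0.918000 × 0.969000 = 0.889542
Parallel ([0.984431] and [0.889542]): 1 − (1 − 0.984431)(1 − 0.889542) = 0.9983

0.9983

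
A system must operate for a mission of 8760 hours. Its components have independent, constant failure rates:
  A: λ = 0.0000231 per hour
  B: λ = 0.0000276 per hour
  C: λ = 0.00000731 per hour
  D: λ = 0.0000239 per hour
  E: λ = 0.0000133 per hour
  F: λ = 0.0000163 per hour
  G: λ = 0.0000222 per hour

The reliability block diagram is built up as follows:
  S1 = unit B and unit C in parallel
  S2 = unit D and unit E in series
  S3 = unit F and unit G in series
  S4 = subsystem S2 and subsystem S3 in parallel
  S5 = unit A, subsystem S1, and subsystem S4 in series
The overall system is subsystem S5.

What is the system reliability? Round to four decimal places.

0.7418

R(A) = exp(−0.0000231 × 8760) = 0.816804
R(B) = exp(−0.0000276 × 8760) = 0.785232
R(C) = exp(−0.00000731 × 8760) = 0.937972
R(D) = exp(−0.0000239 × 8760) = 0.811100
R(E) = exp(−0.0000133 × 8760) = 0.890023
R(F) = exp(−0.0000163 × 8760) = 0.866938
R(G) = exp(−0.0000222 × 8760) = 0.823269
Parallel (B and C): 1 − (1 − 0.785232)(1 − 0.937972) = 0.986678
Series (D and E): 0.811100 × 0.890023 = 0.721898
Series (F and G): 0.866938 × 0.823269 = 0.713723
Parallel ([0.721898] and [0.713723]): 1 − (1 − 0.721898)(1 − 0.713723) = 0.920386
Series (A, [0.986678], and [0.920386]): 0.816804 × 0.986678 × 0.920386 = 0.7418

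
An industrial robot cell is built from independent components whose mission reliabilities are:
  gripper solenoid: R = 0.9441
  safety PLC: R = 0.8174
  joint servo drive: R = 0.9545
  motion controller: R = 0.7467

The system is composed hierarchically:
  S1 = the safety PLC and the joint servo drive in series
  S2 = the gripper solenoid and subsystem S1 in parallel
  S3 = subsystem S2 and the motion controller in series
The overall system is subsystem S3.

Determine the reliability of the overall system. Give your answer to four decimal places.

Series (safety PLC and joint servo drive): 0.817400 × 0.954500 = 0.780208
Parallel (gripper solenoid and [0.780208]): 1 − (1 − 0.944100)(1 − 0.780208) = 0.987714
Series ([0.987714] and motion controller): 0.987714 × 0.746700 = 0.7375

0.7375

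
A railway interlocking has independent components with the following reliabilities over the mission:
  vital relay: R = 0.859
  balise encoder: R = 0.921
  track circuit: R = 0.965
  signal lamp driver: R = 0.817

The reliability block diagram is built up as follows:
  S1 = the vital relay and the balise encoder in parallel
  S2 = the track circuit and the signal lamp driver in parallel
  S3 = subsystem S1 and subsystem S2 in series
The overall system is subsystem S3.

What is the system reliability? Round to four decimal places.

Parallel (vital relay and balise encoder): 1 − (1 − 0.859000)(1 − 0.921000) = 0.988861
Parallel (track circuit and signal lamp driver): 1 − (1 − 0.965000)(1 − 0.817000) = 0.993595
Series ([0.988861] and [0.993595]): 0.988861 × 0.993595 = 0.9825

0.9825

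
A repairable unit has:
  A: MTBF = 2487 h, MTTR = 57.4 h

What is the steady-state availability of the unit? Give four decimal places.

0.9774

A(A) = MTBF/(MTBF+MTTR) = 2487/(2487+57.4) = 0.9774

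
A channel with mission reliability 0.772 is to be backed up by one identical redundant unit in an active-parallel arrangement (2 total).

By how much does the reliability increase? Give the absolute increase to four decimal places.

0.1760

R_before = 0.772
R_after = 1 − (1 − 0.772)^2 = 0.9480
ΔR = 0.9480 − 0.772 = 0.1760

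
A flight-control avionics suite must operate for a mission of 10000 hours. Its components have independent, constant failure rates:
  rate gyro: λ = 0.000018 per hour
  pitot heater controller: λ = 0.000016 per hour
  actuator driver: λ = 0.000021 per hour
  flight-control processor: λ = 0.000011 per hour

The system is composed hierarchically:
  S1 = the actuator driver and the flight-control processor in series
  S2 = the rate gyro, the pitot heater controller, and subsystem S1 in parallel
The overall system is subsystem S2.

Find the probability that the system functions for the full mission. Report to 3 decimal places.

0.993

R(rate gyro) = exp(−0.000018 × 10000) = 0.83527
R(pitot heater controller) = exp(−0.000016 × 10000) = 0.85214
R(actuator driver) = exp(−0.000021 × 10000) = 0.81058
R(flight-control processor) = exp(−0.000011 × 10000) = 0.89583
Series (actuator driver and flight-control processor): 0.81058 × 0.89583 = 0.72614
Parallel (rate gyro, pitot heater controller, and [0.72614]): 1 − (1 − 0.83527)(1 − 0.85214)(1 − 0.72614) = 0.993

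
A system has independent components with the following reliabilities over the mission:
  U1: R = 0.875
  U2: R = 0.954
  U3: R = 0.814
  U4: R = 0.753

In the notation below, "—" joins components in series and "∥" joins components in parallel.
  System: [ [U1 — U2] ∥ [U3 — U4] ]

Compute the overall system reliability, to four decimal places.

Series (U1 and U2): 0.875000 × 0.954000 = 0.834750
Series (U3 and U4): 0.814000 × 0.753000 = 0.612942
Parallel ([0.834750] and [0.612942]): 1 − (1 − 0.834750)(1 − 0.612942) = 0.9360

0.9360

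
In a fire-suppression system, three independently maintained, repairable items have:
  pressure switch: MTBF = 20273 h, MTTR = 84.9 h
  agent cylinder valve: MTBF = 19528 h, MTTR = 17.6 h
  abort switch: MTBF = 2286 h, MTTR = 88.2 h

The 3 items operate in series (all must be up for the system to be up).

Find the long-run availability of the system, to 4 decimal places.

0.9580

A(pressure switch) = MTBF/(MTBF+MTTR) = 20273/(20273+84.9) = 0.995830
A(agent cylinder valve) = MTBF/(MTBF+MTTR) = 19528/(19528+17.6) = 0.999100
A(abort switch) = MTBF/(MTBF+MTTR) = 2286/(2286+88.2) = 0.962851
Series availability: 0.995830 × 0.999100 × 0.962851 = 0.9580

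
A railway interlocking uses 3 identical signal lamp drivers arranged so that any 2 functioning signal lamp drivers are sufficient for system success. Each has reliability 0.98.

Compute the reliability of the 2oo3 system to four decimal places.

R = Σ_{i=2}^{3} C(3,i) p^i (1−p)^{3−i} with p = 0.98
C(3,2)·0.98^2·0.02^1 = 0.057624
C(3,3)·0.98^3·0.02^0 = 0.941192
Sum = 0.9988

0.9988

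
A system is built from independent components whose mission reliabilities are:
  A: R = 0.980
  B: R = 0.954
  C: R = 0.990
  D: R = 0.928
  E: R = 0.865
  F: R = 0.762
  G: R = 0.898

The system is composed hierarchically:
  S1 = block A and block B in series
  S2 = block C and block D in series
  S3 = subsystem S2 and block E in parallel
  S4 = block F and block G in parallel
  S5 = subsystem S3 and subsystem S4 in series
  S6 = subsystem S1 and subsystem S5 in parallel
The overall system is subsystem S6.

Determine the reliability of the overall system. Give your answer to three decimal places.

Series (A and B): 0.98000 × 0.95400 = 0.93492
Series (C and D): 0.99000 × 0.92800 = 0.91872
Parallel ([0.91872] and E): 1 − (1 − 0.91872)(1 − 0.86500) = 0.98903
Parallel (F and G): 1 − (1 − 0.76200)(1 − 0.89800) = 0.97572
Series ([0.98903] and [0.97572]): 0.98903 × 0.97572 = 0.96502
Parallel ([0.93492] and [0.96502]): 1 − (1 − 0.93492)(1 − 0.96502) = 0.998

0.998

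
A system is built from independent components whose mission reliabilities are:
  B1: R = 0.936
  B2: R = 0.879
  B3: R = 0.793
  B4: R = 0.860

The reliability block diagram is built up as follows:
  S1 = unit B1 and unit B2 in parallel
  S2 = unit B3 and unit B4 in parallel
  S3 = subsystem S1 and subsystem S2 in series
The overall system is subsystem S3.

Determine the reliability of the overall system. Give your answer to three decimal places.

0.964

Parallel (B1 and B2): 1 − (1 − 0.93600)(1 − 0.87900) = 0.99226
Parallel (B3 and B4): 1 − (1 − 0.79300)(1 − 0.86000) = 0.97102
Series ([0.99226] and [0.97102]): 0.99226 × 0.97102 = 0.964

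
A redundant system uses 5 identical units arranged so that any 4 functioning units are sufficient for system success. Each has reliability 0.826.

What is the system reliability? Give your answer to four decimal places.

R = Σ_{i=4}^{5} C(5,i) p^i (1−p)^{5−i} with p = 0.826
C(5,4)·0.826^4·0.174^1 = 0.404985
C(5,5)·0.826^5·0.174^0 = 0.384503
Sum = 0.7895

0.7895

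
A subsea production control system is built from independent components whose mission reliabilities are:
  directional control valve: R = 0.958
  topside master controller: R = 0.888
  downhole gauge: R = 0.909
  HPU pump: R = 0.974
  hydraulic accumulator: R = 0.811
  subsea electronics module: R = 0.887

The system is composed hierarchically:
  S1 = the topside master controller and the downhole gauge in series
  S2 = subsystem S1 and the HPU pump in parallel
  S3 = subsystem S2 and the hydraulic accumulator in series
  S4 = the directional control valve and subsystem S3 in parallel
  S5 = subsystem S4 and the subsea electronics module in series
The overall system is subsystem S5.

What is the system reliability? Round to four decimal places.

0.8798

Series (topside master controller and downhole gauge): 0.888000 × 0.909000 = 0.807192
Parallel ([0.807192] and HPU pump): 1 − (1 − 0.807192)(1 − 0.974000) = 0.994987
Series ([0.994987] and hydraulic accumulator): 0.994987 × 0.811000 = 0.806934
Parallel (directional control valve and [0.806934]): 1 − (1 − 0.958000)(1 − 0.806934) = 0.991891
Series ([0.991891] and subsea electronics module): 0.991891 × 0.887000 = 0.8798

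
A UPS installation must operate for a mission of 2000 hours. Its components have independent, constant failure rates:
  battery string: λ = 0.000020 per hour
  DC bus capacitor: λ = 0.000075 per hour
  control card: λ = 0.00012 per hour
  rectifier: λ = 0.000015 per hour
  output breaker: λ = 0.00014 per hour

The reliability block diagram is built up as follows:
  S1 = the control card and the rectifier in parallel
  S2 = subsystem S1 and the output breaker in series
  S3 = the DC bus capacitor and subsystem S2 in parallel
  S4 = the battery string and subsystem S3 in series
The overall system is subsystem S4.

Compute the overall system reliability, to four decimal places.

0.9275

R(battery string) = exp(−0.000020 × 2000) = 0.960789
R(DC bus capacitor) = exp(−0.000075 × 2000) = 0.860708
R(control card) = exp(−0.00012 × 2000) = 0.786628
R(rectifier) = exp(−0.000015 × 2000) = 0.970446
R(output breaker) = exp(−0.00014 × 2000) = 0.755784
Parallel (control card and rectifier): 1 − (1 − 0.786628)(1 − 0.970446) = 0.993694
Series ([0.993694] and output breaker): 0.993694 × 0.755784 = 0.751018
Parallel (DC bus capacitor and [0.751018]): 1 − (1 − 0.860708)(1 − 0.751018) = 0.965319
Series (battery string and [0.965319]): 0.960789 × 0.965319 = 0.9275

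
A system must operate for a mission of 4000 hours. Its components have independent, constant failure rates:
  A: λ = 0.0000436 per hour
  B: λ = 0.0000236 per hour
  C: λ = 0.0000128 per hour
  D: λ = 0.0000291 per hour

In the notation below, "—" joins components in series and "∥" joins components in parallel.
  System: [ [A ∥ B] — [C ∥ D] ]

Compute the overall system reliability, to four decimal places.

0.9802

R(A) = exp(−0.0000436 × 4000) = 0.839961
R(B) = exp(−0.0000236 × 4000) = 0.909919
R(C) = exp(−0.0000128 × 4000) = 0.950089
R(D) = exp(−0.0000291 × 4000) = 0.890119
Parallel (A and B): 1 − (1 − 0.839961)(1 − 0.909919) = 0.985584
Parallel (C and D): 1 − (1 − 0.950089)(1 − 0.890119) = 0.994516
Series ([0.985584] and [0.994516]): 0.985584 × 0.994516 = 0.9802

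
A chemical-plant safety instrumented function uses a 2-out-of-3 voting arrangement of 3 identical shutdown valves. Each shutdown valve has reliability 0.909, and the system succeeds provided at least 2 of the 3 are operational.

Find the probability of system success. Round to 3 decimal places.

0.977

R = Σ_{i=2}^{3} C(3,i) p^i (1−p)^{3−i} with p = 0.909
C(3,2)·0.909^2·0.091^1 = 0.22557
C(3,3)·0.909^3·0.091^0 = 0.75109
Sum = 0.977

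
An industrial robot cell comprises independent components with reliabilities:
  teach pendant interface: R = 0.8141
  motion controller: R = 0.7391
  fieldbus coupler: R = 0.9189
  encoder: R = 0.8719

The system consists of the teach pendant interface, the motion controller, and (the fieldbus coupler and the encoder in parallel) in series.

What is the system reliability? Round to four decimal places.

Parallel (fieldbus coupler and encoder): 1 − (1 − 0.918900)(1 − 0.871900) = 0.989611
Series (teach pendant interface, motion controller, and [0.989611]): 0.814100 × 0.739100 × 0.989611 = 0.5955

0.5955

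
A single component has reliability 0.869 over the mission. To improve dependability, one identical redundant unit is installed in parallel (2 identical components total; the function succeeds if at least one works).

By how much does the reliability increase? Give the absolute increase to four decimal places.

0.1138

R_before = 0.869
R_after = 1 − (1 − 0.869)^2 = 0.9828
ΔR = 0.9828 − 0.869 = 0.1138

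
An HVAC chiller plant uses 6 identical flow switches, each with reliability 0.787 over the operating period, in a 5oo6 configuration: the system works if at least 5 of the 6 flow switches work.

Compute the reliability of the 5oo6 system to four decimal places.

0.6234

R = Σ_{i=5}^{6} C(6,i) p^i (1−p)^{6−i} with p = 0.787
C(6,5)·0.787^5·0.213^1 = 0.385838
C(6,6)·0.787^6·0.213^0 = 0.237601
Sum = 0.6234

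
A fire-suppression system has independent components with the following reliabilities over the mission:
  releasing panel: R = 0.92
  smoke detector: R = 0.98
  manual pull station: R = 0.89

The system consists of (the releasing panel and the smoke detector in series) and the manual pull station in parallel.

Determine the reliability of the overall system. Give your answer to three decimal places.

Series (releasing panel and smoke detector): 0.92000 × 0.98000 = 0.90160
Parallel ([0.90160] and manual pull station): 1 − (1 − 0.90160)(1 − 0.89000) = 0.989

0.989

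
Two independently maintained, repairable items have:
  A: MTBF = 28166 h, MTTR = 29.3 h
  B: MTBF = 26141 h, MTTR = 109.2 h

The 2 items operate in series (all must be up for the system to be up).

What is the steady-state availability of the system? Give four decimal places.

0.9948

A(A) = MTBF/(MTBF+MTTR) = 28166/(28166+29.3) = 0.998961
A(B) = MTBF/(MTBF+MTTR) = 26141/(26141+109.2) = 0.995840
Series availability: 0.998961 × 0.995840 = 0.9948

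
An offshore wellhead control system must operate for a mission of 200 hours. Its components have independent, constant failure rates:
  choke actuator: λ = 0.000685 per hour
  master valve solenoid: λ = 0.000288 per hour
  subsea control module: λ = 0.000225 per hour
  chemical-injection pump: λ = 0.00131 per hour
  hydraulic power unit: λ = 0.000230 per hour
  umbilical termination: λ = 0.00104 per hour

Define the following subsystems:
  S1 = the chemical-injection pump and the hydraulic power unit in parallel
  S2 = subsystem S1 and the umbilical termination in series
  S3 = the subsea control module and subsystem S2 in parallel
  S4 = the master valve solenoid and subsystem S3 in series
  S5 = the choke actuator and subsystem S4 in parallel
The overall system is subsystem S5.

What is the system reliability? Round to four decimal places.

R(choke actuator) = exp(−0.000685 × 200) = 0.871970
R(master valve solenoid) = exp(−0.000288 × 200) = 0.944027
R(subsea control module) = exp(−0.000225 × 200) = 0.955997
R(chemical-injection pump) = exp(−0.00131 × 200) = 0.769511
R(hydraulic power unit) = exp(−0.000230 × 200) = 0.955042
R(umbilical termination) = exp(−0.00104 × 200) = 0.812207
Parallel (chemical-injection pump and hydraulic power unit): 1 − (1 − 0.769511)(1 − 0.955042) = 0.989638
Series ([0.989638] and umbilical termination): 0.989638 × 0.812207 = 0.803791
Parallel (subsea control module and [0.803791]): 1 − (1 − 0.955997)(1 − 0.803791) = 0.991366
Series (master valve solenoid and [0.991366]): 0.944027 × 0.991366 = 0.935876
Parallel (choke actuator and [0.935876]): 1 − (1 − 0.871970)(1 − 0.935876) = 0.9918

0.9918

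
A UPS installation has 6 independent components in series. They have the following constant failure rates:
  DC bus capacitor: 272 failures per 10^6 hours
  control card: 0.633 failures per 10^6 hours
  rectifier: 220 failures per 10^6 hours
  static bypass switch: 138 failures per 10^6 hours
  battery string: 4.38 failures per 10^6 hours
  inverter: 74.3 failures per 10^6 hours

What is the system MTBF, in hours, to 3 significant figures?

Series of exponential components: λ_sys = Σ λ_i
λ_sys = 0.000272 + 0.000000633 + 0.000220 + 0.000138 + 0.00000438 + 0.0000743 = 7.0931e-04 /h
MTBF = 1 / λ_sys = 1410 h

1410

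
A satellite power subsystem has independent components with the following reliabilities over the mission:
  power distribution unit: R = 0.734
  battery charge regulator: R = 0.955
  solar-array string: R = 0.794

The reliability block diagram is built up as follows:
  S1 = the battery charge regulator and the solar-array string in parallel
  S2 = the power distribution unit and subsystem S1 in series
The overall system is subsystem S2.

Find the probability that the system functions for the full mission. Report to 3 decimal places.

0.727

Parallel (battery charge regulator and solar-array string): 1 − (1 − 0.95500)(1 − 0.79400) = 0.99073
Series (power distribution unit and [0.99073]): 0.73400 × 0.99073 = 0.727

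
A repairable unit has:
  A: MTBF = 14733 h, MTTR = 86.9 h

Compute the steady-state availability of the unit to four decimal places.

0.9941

A(A) = MTBF/(MTBF+MTTR) = 14733/(14733+86.9) = 0.9941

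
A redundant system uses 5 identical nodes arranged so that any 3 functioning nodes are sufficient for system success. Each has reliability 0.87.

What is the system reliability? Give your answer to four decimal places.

0.9821

R = Σ_{i=3}^{5} C(5,i) p^i (1−p)^{5−i} with p = 0.87
C(5,3)·0.87^3·0.13^2 = 0.111287
C(5,4)·0.87^4·0.13^1 = 0.372383
C(5,5)·0.87^5·0.13^0 = 0.498421
Sum = 0.9821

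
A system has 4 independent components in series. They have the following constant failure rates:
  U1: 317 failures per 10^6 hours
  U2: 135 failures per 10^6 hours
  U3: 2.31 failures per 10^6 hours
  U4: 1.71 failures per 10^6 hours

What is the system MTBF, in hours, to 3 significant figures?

Series of exponential components: λ_sys = Σ λ_i
λ_sys = 0.000317 + 0.000135 + 0.00000231 + 0.00000171 = 4.5602e-04 /h
MTBF = 1 / λ_sys = 2190 h

2190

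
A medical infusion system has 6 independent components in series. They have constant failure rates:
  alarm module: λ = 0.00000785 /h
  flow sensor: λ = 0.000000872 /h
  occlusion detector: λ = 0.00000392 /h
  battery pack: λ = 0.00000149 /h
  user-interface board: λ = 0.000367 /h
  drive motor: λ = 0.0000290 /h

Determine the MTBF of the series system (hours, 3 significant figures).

Series of exponential components: λ_sys = Σ λ_i
λ_sys = 0.00000785 + 0.000000872 + 0.00000392 + 0.00000149 + 0.000367 + 0.0000290 = 4.1013e-04 /h
MTBF = 1 / λ_sys = 2440 h

2440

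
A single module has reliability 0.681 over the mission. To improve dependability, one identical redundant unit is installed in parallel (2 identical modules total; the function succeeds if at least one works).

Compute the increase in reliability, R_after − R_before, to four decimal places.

0.2172

R_before = 0.681
R_after = 1 − (1 − 0.681)^2 = 0.8982
ΔR = 0.8982 − 0.681 = 0.2172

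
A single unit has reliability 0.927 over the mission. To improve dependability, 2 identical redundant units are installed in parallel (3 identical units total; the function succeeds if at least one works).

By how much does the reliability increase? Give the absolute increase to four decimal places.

0.0726

R_before = 0.927
R_after = 1 − (1 − 0.927)^3 = 0.9996
ΔR = 0.9996 − 0.927 = 0.0726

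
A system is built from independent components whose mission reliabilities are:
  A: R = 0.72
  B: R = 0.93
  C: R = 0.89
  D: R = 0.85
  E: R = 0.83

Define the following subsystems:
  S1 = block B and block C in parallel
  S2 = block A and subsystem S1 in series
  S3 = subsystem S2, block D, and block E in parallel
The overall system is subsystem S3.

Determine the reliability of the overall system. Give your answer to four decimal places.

0.9927

Parallel (B and C): 1 − (1 − 0.930000)(1 − 0.890000) = 0.992300
Series (A and [0.992300]): 0.720000 × 0.992300 = 0.714456
Parallel ([0.714456], D, and E): 1 − (1 − 0.714456)(1 − 0.850000)(1 − 0.830000) = 0.9927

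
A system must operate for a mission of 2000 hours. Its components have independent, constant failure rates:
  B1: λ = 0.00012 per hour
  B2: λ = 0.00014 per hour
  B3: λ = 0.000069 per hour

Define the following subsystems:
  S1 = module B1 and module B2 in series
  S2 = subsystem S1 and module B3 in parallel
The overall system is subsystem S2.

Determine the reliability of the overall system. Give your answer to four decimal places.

0.9477

R(B1) = exp(−0.00012 × 2000) = 0.786628
R(B2) = exp(−0.00014 × 2000) = 0.755784
R(B3) = exp(−0.000069 × 2000) = 0.871099
Series (B1 and B2): 0.786628 × 0.755784 = 0.594521
Parallel ([0.594521] and B3): 1 − (1 − 0.594521)(1 − 0.871099) = 0.9477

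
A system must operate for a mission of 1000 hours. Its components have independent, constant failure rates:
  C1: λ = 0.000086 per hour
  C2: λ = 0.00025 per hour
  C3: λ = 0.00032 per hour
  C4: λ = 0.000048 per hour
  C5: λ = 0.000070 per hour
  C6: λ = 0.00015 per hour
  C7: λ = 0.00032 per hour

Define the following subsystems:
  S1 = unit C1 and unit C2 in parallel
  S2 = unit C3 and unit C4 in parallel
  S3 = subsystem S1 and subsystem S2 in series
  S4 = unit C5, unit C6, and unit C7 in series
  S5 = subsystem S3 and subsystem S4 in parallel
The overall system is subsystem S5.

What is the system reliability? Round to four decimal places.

R(C1) = exp(−0.000086 × 1000) = 0.917594
R(C2) = exp(−0.00025 × 1000) = 0.778801
R(C3) = exp(−0.00032 × 1000) = 0.726149
R(C4) = exp(−0.000048 × 1000) = 0.953134
R(C5) = exp(−0.000070 × 1000) = 0.932394
R(C6) = exp(−0.00015 × 1000) = 0.860708
R(C7) = exp(−0.00032 × 1000) = 0.726149
Parallel (C1 and C2): 1 − (1 − 0.917594)(1 − 0.778801) = 0.981772
Parallel (C3 and C4): 1 − (1 − 0.726149)(1 − 0.953134) = 0.987166
Series ([0.981772] and [0.987166]): 0.981772 × 0.987166 = 0.969172
Series (C5, C6, and C7): 0.932394 × 0.860708 × 0.726149 = 0.582748
Parallel ([0.969172] and [0.582748]): 1 − (1 − 0.969172)(1 − 0.582748) = 0.9871

0.9871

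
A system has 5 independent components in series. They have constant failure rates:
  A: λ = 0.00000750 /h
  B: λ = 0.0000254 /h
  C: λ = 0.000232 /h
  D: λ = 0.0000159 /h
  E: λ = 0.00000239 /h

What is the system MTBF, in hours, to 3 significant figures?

3530

Series of exponential components: λ_sys = Σ λ_i
λ_sys = 0.00000750 + 0.0000254 + 0.000232 + 0.0000159 + 0.00000239 = 2.8319e-04 /h
MTBF = 1 / λ_sys = 3530 h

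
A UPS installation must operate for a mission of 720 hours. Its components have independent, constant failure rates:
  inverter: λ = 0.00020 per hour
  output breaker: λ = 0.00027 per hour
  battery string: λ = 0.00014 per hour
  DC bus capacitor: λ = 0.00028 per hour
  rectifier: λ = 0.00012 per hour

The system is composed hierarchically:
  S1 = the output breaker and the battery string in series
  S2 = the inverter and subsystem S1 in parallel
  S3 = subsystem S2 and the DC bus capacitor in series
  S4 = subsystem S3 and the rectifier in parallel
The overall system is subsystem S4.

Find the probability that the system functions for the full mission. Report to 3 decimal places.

R(inverter) = exp(−0.00020 × 720) = 0.86589
R(output breaker) = exp(−0.00027 × 720) = 0.82333
R(battery string) = exp(−0.00014 × 720) = 0.90411
R(DC bus capacitor) = exp(−0.00028 × 720) = 0.81742
R(rectifier) = exp(−0.00012 × 720) = 0.91723
Series (output breaker and battery string): 0.82333 × 0.90411 = 0.74438
Parallel (inverter and [0.74438]): 1 − (1 − 0.86589)(1 − 0.74438) = 0.96572
Series ([0.96572] and DC bus capacitor): 0.96572 × 0.81742 = 0.78940
Parallel ([0.78940] and rectifier): 1 − (1 − 0.78940)(1 − 0.91723) = 0.983

0.983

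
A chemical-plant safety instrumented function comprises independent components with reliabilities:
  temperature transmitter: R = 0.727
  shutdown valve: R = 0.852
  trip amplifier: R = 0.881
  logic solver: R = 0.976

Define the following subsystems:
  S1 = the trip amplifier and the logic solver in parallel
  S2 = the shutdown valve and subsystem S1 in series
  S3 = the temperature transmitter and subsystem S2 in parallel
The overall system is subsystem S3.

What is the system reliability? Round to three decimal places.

0.959

Parallel (trip amplifier and logic solver): 1 − (1 − 0.88100)(1 − 0.97600) = 0.99714
Series (shutdown valve and [0.99714]): 0.85200 × 0.99714 = 0.84956
Parallel (temperature transmitter and [0.84956]): 1 − (1 − 0.72700)(1 − 0.84956) = 0.959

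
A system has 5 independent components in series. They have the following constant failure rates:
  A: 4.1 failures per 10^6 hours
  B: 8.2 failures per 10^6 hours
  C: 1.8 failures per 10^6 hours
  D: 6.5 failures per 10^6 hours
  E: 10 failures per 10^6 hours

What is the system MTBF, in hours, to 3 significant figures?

32700

Series of exponential components: λ_sys = Σ λ_i
λ_sys = 0.0000041 + 0.0000082 + 0.0000018 + 0.0000065 + 0.000010 = 3.0600e-05 /h
MTBF = 1 / λ_sys = 32700 h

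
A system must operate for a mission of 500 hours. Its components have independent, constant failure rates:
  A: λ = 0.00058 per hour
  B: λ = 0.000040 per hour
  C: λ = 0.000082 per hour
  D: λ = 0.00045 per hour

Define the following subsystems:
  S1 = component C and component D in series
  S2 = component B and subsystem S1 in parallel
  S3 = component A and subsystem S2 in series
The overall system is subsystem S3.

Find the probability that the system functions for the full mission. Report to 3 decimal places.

R(A) = exp(−0.00058 × 500) = 0.74826
R(B) = exp(−0.000040 × 500) = 0.98020
R(C) = exp(−0.000082 × 500) = 0.95983
R(D) = exp(−0.00045 × 500) = 0.79852
Series (C and D): 0.95983 × 0.79852 = 0.76644
Parallel (B and [0.76644]): 1 − (1 − 0.98020)(1 − 0.76644) = 0.99538
Series (A and [0.99538]): 0.74826 × 0.99538 = 0.745

0.745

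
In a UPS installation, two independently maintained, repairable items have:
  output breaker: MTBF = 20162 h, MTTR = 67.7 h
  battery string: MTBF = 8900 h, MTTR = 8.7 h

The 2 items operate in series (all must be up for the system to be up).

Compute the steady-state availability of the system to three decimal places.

A(output breaker) = MTBF/(MTBF+MTTR) = 20162/(20162+67.7) = 0.996653
A(battery string) = MTBF/(MTBF+MTTR) = 8900/(8900+8.7) = 0.999023
Series availability: 0.996653 × 0.999023 = 0.996

0.996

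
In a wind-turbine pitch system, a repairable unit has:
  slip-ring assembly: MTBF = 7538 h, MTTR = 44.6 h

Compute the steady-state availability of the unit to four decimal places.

0.9941

A(slip-ring assembly) = MTBF/(MTBF+MTTR) = 7538/(7538+44.6) = 0.9941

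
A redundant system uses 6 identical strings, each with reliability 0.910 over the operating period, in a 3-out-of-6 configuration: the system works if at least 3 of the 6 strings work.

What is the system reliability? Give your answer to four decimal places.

R = Σ_{i=3}^{6} C(6,i) p^i (1−p)^{6−i} with p = 0.910
C(6,3)·0.910^3·0.090^3 = 0.010987
C(6,4)·0.910^4·0.090^2 = 0.083319
C(6,5)·0.910^5·0.090^1 = 0.336977
C(6,6)·0.910^6·0.090^0 = 0.567869
Sum = 0.9992

0.9992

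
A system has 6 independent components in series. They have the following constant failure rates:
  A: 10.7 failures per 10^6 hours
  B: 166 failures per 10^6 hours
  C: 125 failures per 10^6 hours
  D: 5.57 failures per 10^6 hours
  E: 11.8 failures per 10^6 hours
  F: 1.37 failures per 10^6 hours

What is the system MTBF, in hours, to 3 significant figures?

3120

Series of exponential components: λ_sys = Σ λ_i
λ_sys = 0.0000107 + 0.000166 + 0.000125 + 0.00000557 + 0.0000118 + 0.00000137 = 3.2044e-04 /h
MTBF = 1 / λ_sys = 3120 h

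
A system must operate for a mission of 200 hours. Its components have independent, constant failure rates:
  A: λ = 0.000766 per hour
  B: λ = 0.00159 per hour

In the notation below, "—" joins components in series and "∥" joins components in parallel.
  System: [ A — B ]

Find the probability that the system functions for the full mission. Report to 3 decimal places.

0.624

R(A) = exp(−0.000766 × 200) = 0.85796
R(B) = exp(−0.00159 × 200) = 0.72760
Series (A and B): 0.85796 × 0.72760 = 0.624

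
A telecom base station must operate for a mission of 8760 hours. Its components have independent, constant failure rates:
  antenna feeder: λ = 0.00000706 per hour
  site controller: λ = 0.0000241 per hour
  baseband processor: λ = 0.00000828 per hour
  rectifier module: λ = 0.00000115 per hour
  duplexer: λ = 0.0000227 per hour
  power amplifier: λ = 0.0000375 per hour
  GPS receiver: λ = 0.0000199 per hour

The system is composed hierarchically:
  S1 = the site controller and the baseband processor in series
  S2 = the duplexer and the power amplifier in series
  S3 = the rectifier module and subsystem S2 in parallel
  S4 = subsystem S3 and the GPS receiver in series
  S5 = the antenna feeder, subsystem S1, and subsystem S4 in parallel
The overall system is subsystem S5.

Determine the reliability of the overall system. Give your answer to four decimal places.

0.9976

R(antenna feeder) = exp(−0.00000706 × 8760) = 0.940028
R(site controller) = exp(−0.0000241 × 8760) = 0.809680
R(baseband processor) = exp(−0.00000828 × 8760) = 0.930035
R(rectifier module) = exp(−0.00000115 × 8760) = 0.989977
R(duplexer) = exp(−0.0000227 × 8760) = 0.819671
R(power amplifier) = exp(−0.0000375 × 8760) = 0.720003
R(GPS receiver) = exp(−0.0000199 × 8760) = 0.840025
Series (site controller and baseband processor): 0.809680 × 0.930035 = 0.753031
Series (duplexer and power amplifier): 0.819671 × 0.720003 = 0.590166
Parallel (rectifier module and [0.590166]): 1 − (1 − 0.989977)(1 − 0.590166) = 0.995892
Series ([0.995892] and GPS receiver): 0.995892 × 0.840025 = 0.836574
Parallel (antenna feeder, [0.753031], and [0.836574]): 1 − (1 − 0.940028)(1 − 0.753031)(1 − 0.836574) = 0.9976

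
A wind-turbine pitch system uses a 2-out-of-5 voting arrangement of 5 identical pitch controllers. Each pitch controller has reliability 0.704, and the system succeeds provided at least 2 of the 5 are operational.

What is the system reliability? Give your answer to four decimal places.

0.9707

R = Σ_{i=2}^{5} C(5,i) p^i (1−p)^{5−i} with p = 0.704
C(5,2)·0.704^2·0.296^3 = 0.128535
C(5,3)·0.704^3·0.296^2 = 0.305704
C(5,4)·0.704^4·0.296^1 = 0.363540
C(5,5)·0.704^5·0.296^0 = 0.172927
Sum = 0.9707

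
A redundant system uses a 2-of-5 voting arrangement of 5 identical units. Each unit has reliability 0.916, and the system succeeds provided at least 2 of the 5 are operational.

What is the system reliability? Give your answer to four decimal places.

R = Σ_{i=2}^{5} C(5,i) p^i (1−p)^{5−i} with p = 0.916
C(5,2)·0.916^2·0.084^3 = 0.004973
C(5,3)·0.916^3·0.084^2 = 0.054231
C(5,4)·0.916^4·0.084^1 = 0.295686
C(5,5)·0.916^5·0.084^0 = 0.644878
Sum = 0.9998

0.9998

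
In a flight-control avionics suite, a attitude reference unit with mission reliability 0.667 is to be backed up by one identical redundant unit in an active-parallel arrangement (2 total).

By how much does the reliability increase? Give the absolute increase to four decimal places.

0.2221

R_before = 0.667
R_after = 1 − (1 − 0.667)^2 = 0.8891
ΔR = 0.8891 − 0.667 = 0.2221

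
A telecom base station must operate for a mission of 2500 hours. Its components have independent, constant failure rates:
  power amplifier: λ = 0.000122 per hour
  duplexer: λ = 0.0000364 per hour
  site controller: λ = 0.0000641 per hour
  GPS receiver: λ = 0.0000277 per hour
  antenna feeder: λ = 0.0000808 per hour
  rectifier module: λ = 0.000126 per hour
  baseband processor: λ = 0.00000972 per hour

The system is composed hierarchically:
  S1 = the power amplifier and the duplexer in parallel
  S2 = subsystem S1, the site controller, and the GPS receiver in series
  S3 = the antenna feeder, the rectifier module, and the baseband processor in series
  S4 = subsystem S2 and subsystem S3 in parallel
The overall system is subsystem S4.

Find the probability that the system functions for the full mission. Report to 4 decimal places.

0.9067

R(power amplifier) = exp(−0.000122 × 2500) = 0.737123
R(duplexer) = exp(−0.0000364 × 2500) = 0.913018
R(site controller) = exp(−0.0000641 × 2500) = 0.851931
R(GPS receiver) = exp(−0.0000277 × 2500) = 0.933093
R(antenna feeder) = exp(−0.0000808 × 2500) = 0.817095
R(rectifier module) = exp(−0.000126 × 2500) = 0.729789
R(baseband processor) = exp(−0.00000972 × 2500) = 0.975993
Parallel (power amplifier and duplexer): 1 − (1 − 0.737123)(1 − 0.913018) = 0.977134
Series ([0.977134], site controller, and GPS receiver): 0.977134 × 0.851931 × 0.933093 = 0.776754
Series (antenna feeder, rectifier module, and baseband processor): 0.817095 × 0.729789 × 0.975993 = 0.581991
Parallel ([0.776754] and [0.581991]): 1 − (1 − 0.776754)(1 − 0.581991) = 0.9067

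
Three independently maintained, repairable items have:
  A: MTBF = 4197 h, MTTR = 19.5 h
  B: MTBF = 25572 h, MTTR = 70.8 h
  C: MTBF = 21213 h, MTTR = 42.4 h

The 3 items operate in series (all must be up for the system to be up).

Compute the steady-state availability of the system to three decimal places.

0.991

A(A) = MTBF/(MTBF+MTTR) = 4197/(4197+19.5) = 0.995375
A(B) = MTBF/(MTBF+MTTR) = 25572/(25572+70.8) = 0.997239
A(C) = MTBF/(MTBF+MTTR) = 21213/(21213+42.4) = 0.998005
Series availability: 0.995375 × 0.997239 × 0.998005 = 0.991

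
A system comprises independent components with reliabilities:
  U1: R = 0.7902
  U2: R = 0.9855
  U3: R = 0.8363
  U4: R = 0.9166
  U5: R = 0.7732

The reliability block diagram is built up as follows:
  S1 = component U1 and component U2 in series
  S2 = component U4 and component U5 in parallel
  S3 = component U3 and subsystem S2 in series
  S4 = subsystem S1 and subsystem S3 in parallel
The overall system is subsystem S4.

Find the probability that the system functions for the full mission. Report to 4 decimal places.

Series (U1 and U2): 0.790200 × 0.985500 = 0.778742
Parallel (U4 and U5): 1 − (1 − 0.916600)(1 − 0.773200) = 0.981085
Series (U3 and [0.981085]): 0.836300 × 0.981085 = 0.820481
Parallel ([0.778742] and [0.820481]): 1 − (1 − 0.778742)(1 − 0.820481) = 0.9603

0.9603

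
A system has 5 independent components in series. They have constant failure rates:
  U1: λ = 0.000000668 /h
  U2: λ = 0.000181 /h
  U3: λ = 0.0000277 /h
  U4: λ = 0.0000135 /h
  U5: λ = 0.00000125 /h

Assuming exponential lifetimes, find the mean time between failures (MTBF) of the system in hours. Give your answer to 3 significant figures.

4460

Series of exponential components: λ_sys = Σ λ_i
λ_sys = 0.000000668 + 0.000181 + 0.0000277 + 0.0000135 + 0.00000125 = 2.2412e-04 /h
MTBF = 1 / λ_sys = 4460 h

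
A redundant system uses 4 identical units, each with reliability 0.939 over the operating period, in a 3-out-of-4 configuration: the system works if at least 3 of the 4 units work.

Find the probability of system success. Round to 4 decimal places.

0.9794

R = Σ_{i=3}^{4} C(4,i) p^i (1−p)^{4−i} with p = 0.939
C(4,3)·0.939^3·0.061^1 = 0.202016
C(4,4)·0.939^4·0.061^0 = 0.777432
Sum = 0.9794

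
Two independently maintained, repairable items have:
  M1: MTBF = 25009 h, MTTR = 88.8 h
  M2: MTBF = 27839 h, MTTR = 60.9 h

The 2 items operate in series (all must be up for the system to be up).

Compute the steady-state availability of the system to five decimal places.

A(M1) = MTBF/(MTBF+MTTR) = 25009/(25009+88.8) = 0.996462
A(M2) = MTBF/(MTBF+MTTR) = 27839/(27839+60.9) = 0.997817
Series availability: 0.996462 × 0.997817 = 0.99429

0.99429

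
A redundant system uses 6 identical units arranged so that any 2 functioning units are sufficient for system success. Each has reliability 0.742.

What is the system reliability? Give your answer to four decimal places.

0.9946

R = Σ_{i=2}^{6} C(6,i) p^i (1−p)^{6−i} with p = 0.742
C(6,2)·0.742^2·0.258^4 = 0.036591
C(6,3)·0.742^3·0.258^3 = 0.140314
C(6,4)·0.742^4·0.258^2 = 0.302654
C(6,5)·0.742^5·0.258^1 = 0.348169
C(6,6)·0.742^6·0.258^0 = 0.166887
Sum = 0.9946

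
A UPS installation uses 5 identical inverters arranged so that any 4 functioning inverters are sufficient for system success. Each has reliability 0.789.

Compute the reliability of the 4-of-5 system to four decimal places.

0.7146

R = Σ_{i=4}^{5} C(5,i) p^i (1−p)^{5−i} with p = 0.789
C(5,4)·0.789^4·0.211^1 = 0.408847
C(5,5)·0.789^5·0.211^0 = 0.305763
Sum = 0.7146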